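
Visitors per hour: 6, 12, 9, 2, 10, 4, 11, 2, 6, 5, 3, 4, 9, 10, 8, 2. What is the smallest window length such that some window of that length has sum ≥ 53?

add 6: running sum 6 < 53
add 12: running sum 18 < 53
add 9: running sum 27 < 53
add 2: running sum 29 < 53
add 10: running sum 39 < 53
add 4: running sum 43 < 53
end 6: [6, 12, 9, 2, 10, 4, 11] sum 54, len 7
end 7: [6, 12, 9, 2, 10, 4, 11, 2] sum 56, len 8
end 8: [12, 9, 2, 10, 4, 11, 2, 6] sum 56, len 8
end 9: [12, 9, 2, 10, 4, 11, 2, 6, 5] sum 61, len 9
end 10: [12, 9, 2, 10, 4, 11, 2, 6, 5, 3] sum 64, len 10
end 11: [9, 2, 10, 4, 11, 2, 6, 5, 3, 4] sum 56, len 10
end 12: [10, 4, 11, 2, 6, 5, 3, 4, 9] sum 54, len 9
end 13: [4, 11, 2, 6, 5, 3, 4, 9, 10] sum 54, len 9
end 14: [11, 2, 6, 5, 3, 4, 9, 10, 8] sum 58, len 9
end 15: [11, 2, 6, 5, 3, 4, 9, 10, 8, 2] sum 60, len 10
Shortest qualifying length: 7.

7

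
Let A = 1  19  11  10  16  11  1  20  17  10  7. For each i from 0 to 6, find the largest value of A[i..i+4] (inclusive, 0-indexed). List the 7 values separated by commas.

19, 19, 16, 20, 20, 20, 20

Sliding a size-5 window across the 11 values:
[1, 19, 11, 10, 16] → max 19
[19, 11, 10, 16, 11] → max 19
[11, 10, 16, 11, 1] → max 16
[10, 16, 11, 1, 20] → max 20
[16, 11, 1, 20, 17] → max 20
[11, 1, 20, 17, 10] → max 20
[1, 20, 17, 10, 7] → max 20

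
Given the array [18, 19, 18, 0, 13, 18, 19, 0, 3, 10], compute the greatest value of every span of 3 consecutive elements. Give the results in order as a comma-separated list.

Sliding a size-3 window across the 10 values:
(18, 19, 18) → max 19
(19, 18, 0) → max 19
(18, 0, 13) → max 18
(0, 13, 18) → max 18
(13, 18, 19) → max 19
(18, 19, 0) → max 19
(19, 0, 3) → max 19
(0, 3, 10) → max 10

19, 19, 18, 18, 19, 19, 19, 10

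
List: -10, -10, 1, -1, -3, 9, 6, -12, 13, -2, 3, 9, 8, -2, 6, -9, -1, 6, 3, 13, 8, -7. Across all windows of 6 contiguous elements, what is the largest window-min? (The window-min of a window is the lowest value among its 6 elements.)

Each size-6 window and its min:
[-10, -10, 1, -1, -3, 9] → min -10
[-10, 1, -1, -3, 9, 6] → min -10
[1, -1, -3, 9, 6, -12] → min -12
[-1, -3, 9, 6, -12, 13] → min -12
[-3, 9, 6, -12, 13, -2] → min -12
[9, 6, -12, 13, -2, 3] → min -12
[6, -12, 13, -2, 3, 9] → min -12
[-12, 13, -2, 3, 9, 8] → min -12
[13, -2, 3, 9, 8, -2] → min -2
[-2, 3, 9, 8, -2, 6] → min -2
[3, 9, 8, -2, 6, -9] → min -9
[9, 8, -2, 6, -9, -1] → min -9
[8, -2, 6, -9, -1, 6] → min -9
[-2, 6, -9, -1, 6, 3] → min -9
[6, -9, -1, 6, 3, 13] → min -9
[-9, -1, 6, 3, 13, 8] → min -9
[-1, 6, 3, 13, 8, -7] → min -7
Largest of these is -2.

-2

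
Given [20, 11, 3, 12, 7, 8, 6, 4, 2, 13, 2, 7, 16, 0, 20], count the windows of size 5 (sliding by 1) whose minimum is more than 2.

(20, 11, 3, 12, 7) → min 3  > 2 ✓
(11, 3, 12, 7, 8) → min 3  > 2 ✓
(3, 12, 7, 8, 6) → min 3  > 2 ✓
(12, 7, 8, 6, 4) → min 4  > 2 ✓
(7, 8, 6, 4, 2) → min 2
(8, 6, 4, 2, 13) → min 2
(6, 4, 2, 13, 2) → min 2
(4, 2, 13, 2, 7) → min 2
(2, 13, 2, 7, 16) → min 2
(13, 2, 7, 16, 0) → min 0
(2, 7, 16, 0, 20) → min 0
4 windows satisfy the condition.

4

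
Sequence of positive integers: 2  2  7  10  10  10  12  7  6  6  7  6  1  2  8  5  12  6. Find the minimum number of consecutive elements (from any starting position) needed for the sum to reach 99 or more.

14

Extend right; whenever the sum reaches 99, record the length and shrink from the left:
add 2: running sum 2 < 99
add 2: running sum 4 < 99
add 7: running sum 11 < 99
add 10: running sum 21 < 99
add 10: running sum 31 < 99
add 10: running sum 41 < 99
add 12: running sum 53 < 99
add 7: running sum 60 < 99
add 6: running sum 66 < 99
add 6: running sum 72 < 99
add 7: running sum 79 < 99
add 6: running sum 85 < 99
add 1: running sum 86 < 99
add 2: running sum 88 < 99
add 8: running sum 96 < 99
add 5: shortest ending here [2, 7, 10, 10, 10, 12, 7, 6, 6, 7, 6, 1, 2, 8, 5] sum 99, len 15
add 12: shortest ending here [10, 10, 10, 12, 7, 6, 6, 7, 6, 1, 2, 8, 5, 12] sum 102, len 14
add 6: shortest ending here [10, 10, 10, 12, 7, 6, 6, 7, 6, 1, 2, 8, 5, 12, 6] sum 108, len 15
Shortest qualifying length: 14.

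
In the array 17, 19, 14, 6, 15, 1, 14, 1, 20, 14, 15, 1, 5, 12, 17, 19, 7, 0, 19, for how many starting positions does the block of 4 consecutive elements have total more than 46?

7

[17, 19, 14, 6] → sum 56  > 46 ✓
[19, 14, 6, 15] → sum 54  > 46 ✓
[14, 6, 15, 1] → sum 36
[6, 15, 1, 14] → sum 36
[15, 1, 14, 1] → sum 31
[1, 14, 1, 20] → sum 36
[14, 1, 20, 14] → sum 49  > 46 ✓
[1, 20, 14, 15] → sum 50  > 46 ✓
[20, 14, 15, 1] → sum 50  > 46 ✓
[14, 15, 1, 5] → sum 35
[15, 1, 5, 12] → sum 33
[1, 5, 12, 17] → sum 35
[5, 12, 17, 19] → sum 53  > 46 ✓
[12, 17, 19, 7] → sum 55  > 46 ✓
[17, 19, 7, 0] → sum 43
[19, 7, 0, 19] → sum 45
7 windows satisfy the condition.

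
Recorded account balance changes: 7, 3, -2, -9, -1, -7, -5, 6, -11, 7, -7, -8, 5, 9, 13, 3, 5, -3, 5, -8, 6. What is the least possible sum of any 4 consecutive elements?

-22

7 3 -2 -9 → sum -1
3 -2 -9 -1 → sum -9
-2 -9 -1 -7 → sum -19
-9 -1 -7 -5 → sum -22
-1 -7 -5 6 → sum -7
-7 -5 6 -11 → sum -17
-5 6 -11 7 → sum -3
6 -11 7 -7 → sum -5
-11 7 -7 -8 → sum -19
7 -7 -8 5 → sum -3
-7 -8 5 9 → sum -1
-8 5 9 13 → sum 19
5 9 13 3 → sum 30
9 13 3 5 → sum 30
13 3 5 -3 → sum 18
3 5 -3 5 → sum 10
5 -3 5 -8 → sum -1
-3 5 -8 6 → sum 0
Least of these is -22.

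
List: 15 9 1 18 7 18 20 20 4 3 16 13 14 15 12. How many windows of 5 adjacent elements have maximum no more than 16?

[15, 9, 1, 18, 7] → max 18
[9, 1, 18, 7, 18] → max 18
[1, 18, 7, 18, 20] → max 20
[18, 7, 18, 20, 20] → max 20
[7, 18, 20, 20, 4] → max 20
[18, 20, 20, 4, 3] → max 20
[20, 20, 4, 3, 16] → max 20
[20, 4, 3, 16, 13] → max 20
[4, 3, 16, 13, 14] → max 16  ≤ 16 ✓
[3, 16, 13, 14, 15] → max 16  ≤ 16 ✓
[16, 13, 14, 15, 12] → max 16  ≤ 16 ✓
3 windows satisfy the condition.

3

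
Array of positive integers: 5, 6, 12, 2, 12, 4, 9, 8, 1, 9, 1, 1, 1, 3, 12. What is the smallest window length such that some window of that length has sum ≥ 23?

add 5: running sum 5 < 23
add 6: running sum 11 < 23
add 12: shortest ending here [5, 6, 12] sum 23, len 3
add 2: shortest ending here [5, 6, 12, 2] sum 25, len 4
add 12: shortest ending here [12, 2, 12] sum 26, len 3
add 4: shortest ending here [12, 2, 12, 4] sum 30, len 4
add 9: shortest ending here [12, 4, 9] sum 25, len 3
add 8: shortest ending here [12, 4, 9, 8] sum 33, len 4
add 1: shortest ending here [12, 4, 9, 8, 1] sum 34, len 5
add 9: shortest ending here [9, 8, 1, 9] sum 27, len 4
add 1: shortest ending here [9, 8, 1, 9, 1] sum 28, len 5
add 1: shortest ending here [9, 8, 1, 9, 1, 1] sum 29, len 6
add 1: shortest ending here [9, 8, 1, 9, 1, 1, 1] sum 30, len 7
add 3: shortest ending here [8, 1, 9, 1, 1, 1, 3] sum 24, len 7
add 12: shortest ending here [9, 1, 1, 1, 3, 12] sum 27, len 6
Shortest qualifying length: 3.

3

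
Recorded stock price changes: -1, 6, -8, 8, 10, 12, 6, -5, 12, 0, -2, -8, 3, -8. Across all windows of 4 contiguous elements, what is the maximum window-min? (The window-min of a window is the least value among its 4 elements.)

Window mins for each of the 11 positions:
[-1, 6, -8, 8] → min -8
[6, -8, 8, 10] → min -8
[-8, 8, 10, 12] → min -8
[8, 10, 12, 6] → min 6
[10, 12, 6, -5] → min -5
[12, 6, -5, 12] → min -5
[6, -5, 12, 0] → min -5
[-5, 12, 0, -2] → min -5
[12, 0, -2, -8] → min -8
[0, -2, -8, 3] → min -8
[-2, -8, 3, -8] → min -8
Maximum of these is 6.

6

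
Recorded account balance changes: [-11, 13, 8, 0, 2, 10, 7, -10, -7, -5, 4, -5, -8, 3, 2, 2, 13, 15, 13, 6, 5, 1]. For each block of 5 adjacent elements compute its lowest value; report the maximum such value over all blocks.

5

Window mins for each of the 18 positions:
(-11, 13, 8, 0, 2) → min -11
(13, 8, 0, 2, 10) → min 0
(8, 0, 2, 10, 7) → min 0
(0, 2, 10, 7, -10) → min -10
(2, 10, 7, -10, -7) → min -10
(10, 7, -10, -7, -5) → min -10
(7, -10, -7, -5, 4) → min -10
(-10, -7, -5, 4, -5) → min -10
(-7, -5, 4, -5, -8) → min -8
(-5, 4, -5, -8, 3) → min -8
(4, -5, -8, 3, 2) → min -8
(-5, -8, 3, 2, 2) → min -8
(-8, 3, 2, 2, 13) → min -8
(3, 2, 2, 13, 15) → min 2
(2, 2, 13, 15, 13) → min 2
(2, 13, 15, 13, 6) → min 2
(13, 15, 13, 6, 5) → min 5
(15, 13, 6, 5, 1) → min 1
Maximum of these is 5.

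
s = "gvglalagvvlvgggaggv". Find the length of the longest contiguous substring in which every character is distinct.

4

[g] len 1
[g, v] len 2
[v, g] len 2
[v, g, l] len 3
[v, g, l, a] len 4
[a, l] len 2
[l, a] len 2
[l, a, g] len 3
[l, a, g, v] len 4
[v] len 1
[v, l] len 2
[l, v] len 2
[l, v, g] len 3
[g] len 1
[g] len 1
[g, a] len 2
[a, g] len 2
[g] len 1
[g, v] len 2
Longest all-distinct length: 4.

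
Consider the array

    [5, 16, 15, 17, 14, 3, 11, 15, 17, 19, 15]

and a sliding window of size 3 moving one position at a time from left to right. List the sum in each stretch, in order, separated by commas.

36, 48, 46, 34, 28, 29, 43, 51, 51

Sliding a size-3 window across the 11 values:
(5, 16, 15) → sum 36
(16, 15, 17) → sum 48
(15, 17, 14) → sum 46
(17, 14, 3) → sum 34
(14, 3, 11) → sum 28
(3, 11, 15) → sum 29
(11, 15, 17) → sum 43
(15, 17, 19) → sum 51
(17, 19, 15) → sum 51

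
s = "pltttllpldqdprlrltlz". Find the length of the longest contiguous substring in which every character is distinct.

5

[p] len 1
[p, l] len 2
[p, l, t] len 3
[t] len 1
[t] len 1
[t, l] len 2
[l] len 1
[l, p] len 2
[p, l] len 2
[p, l, d] len 3
[p, l, d, q] len 4
[q, d] len 2
[q, d, p] len 3
[q, d, p, r] len 4
[q, d, p, r, l] len 5
[l, r] len 2
[r, l] len 2
[r, l, t] len 3
[t, l] len 2
[t, l, z] len 3
Longest all-distinct length: 5.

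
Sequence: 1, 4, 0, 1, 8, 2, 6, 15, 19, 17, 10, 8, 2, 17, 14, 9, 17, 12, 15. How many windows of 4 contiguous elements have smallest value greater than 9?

[1, 4, 0, 1] → min 0
[4, 0, 1, 8] → min 0
[0, 1, 8, 2] → min 0
[1, 8, 2, 6] → min 1
[8, 2, 6, 15] → min 2
[2, 6, 15, 19] → min 2
[6, 15, 19, 17] → min 6
[15, 19, 17, 10] → min 10  > 9 ✓
[19, 17, 10, 8] → min 8
[17, 10, 8, 2] → min 2
[10, 8, 2, 17] → min 2
[8, 2, 17, 14] → min 2
[2, 17, 14, 9] → min 2
[17, 14, 9, 17] → min 9
[14, 9, 17, 12] → min 9
[9, 17, 12, 15] → min 9
1 window satisfy the condition.

1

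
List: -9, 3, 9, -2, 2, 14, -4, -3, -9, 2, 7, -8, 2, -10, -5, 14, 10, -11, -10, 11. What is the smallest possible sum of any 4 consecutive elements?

Window sums for each of the 17 positions:
(-9, 3, 9, -2) → sum 1
(3, 9, -2, 2) → sum 12
(9, -2, 2, 14) → sum 23
(-2, 2, 14, -4) → sum 10
(2, 14, -4, -3) → sum 9
(14, -4, -3, -9) → sum -2
(-4, -3, -9, 2) → sum -14
(-3, -9, 2, 7) → sum -3
(-9, 2, 7, -8) → sum -8
(2, 7, -8, 2) → sum 3
(7, -8, 2, -10) → sum -9
(-8, 2, -10, -5) → sum -21
(2, -10, -5, 14) → sum 1
(-10, -5, 14, 10) → sum 9
(-5, 14, 10, -11) → sum 8
(14, 10, -11, -10) → sum 3
(10, -11, -10, 11) → sum 0
Smallest of these is -21.

-21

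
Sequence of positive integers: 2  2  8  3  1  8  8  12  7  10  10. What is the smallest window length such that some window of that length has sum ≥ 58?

8

add 2: running sum 2 < 58
add 2: running sum 4 < 58
add 8: running sum 12 < 58
add 3: running sum 15 < 58
add 1: running sum 16 < 58
add 8: running sum 24 < 58
add 8: running sum 32 < 58
add 12: running sum 44 < 58
add 7: running sum 51 < 58
add 10: shortest ending here [2, 8, 3, 1, 8, 8, 12, 7, 10] sum 59, len 9
add 10: shortest ending here [3, 1, 8, 8, 12, 7, 10, 10] sum 59, len 8
Shortest qualifying length: 8.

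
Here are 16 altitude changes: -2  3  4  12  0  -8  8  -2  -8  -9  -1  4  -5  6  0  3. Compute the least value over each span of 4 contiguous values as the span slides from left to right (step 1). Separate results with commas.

-2, 0, -8, -8, -8, -8, -9, -9, -9, -9, -5, -5, -5

(-2, 3, 4, 12) → min -2
(3, 4, 12, 0) → min 0
(4, 12, 0, -8) → min -8
(12, 0, -8, 8) → min -8
(0, -8, 8, -2) → min -8
(-8, 8, -2, -8) → min -8
(8, -2, -8, -9) → min -9
(-2, -8, -9, -1) → min -9
(-8, -9, -1, 4) → min -9
(-9, -1, 4, -5) → min -9
(-1, 4, -5, 6) → min -5
(4, -5, 6, 0) → min -5
(-5, 6, 0, 3) → min -5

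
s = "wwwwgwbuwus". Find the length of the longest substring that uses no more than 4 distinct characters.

Extend right; when distinct count exceeds 4, shrink from the left:
add w: window [w] (1 distinct), len 1
add w: window [w, w] (1 distinct), len 2
add w: window [w, w, w] (1 distinct), len 3
add w: window [w, w, w, w] (1 distinct), len 4
add g: window [w, w, w, w, g] (2 distinct), len 5
add w: window [w, w, w, w, g, w] (2 distinct), len 6
add b: window [w, w, w, w, g, w, b] (3 distinct), len 7
add u: window [w, w, w, w, g, w, b, u] (4 distinct), len 8
add w: window [w, w, w, w, g, w, b, u, w] (4 distinct), len 9
add u: window [w, w, w, w, g, w, b, u, w, u] (4 distinct), len 10
add s: window [w, b, u, w, u, s] (4 distinct), len 6
Longest length with ≤4 distinct: 10.

10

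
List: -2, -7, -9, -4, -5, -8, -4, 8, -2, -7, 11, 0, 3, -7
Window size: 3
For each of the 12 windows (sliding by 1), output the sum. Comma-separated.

Sliding a size-3 window across the 14 values:
(-2, -7, -9) → sum -18
(-7, -9, -4) → sum -20
(-9, -4, -5) → sum -18
(-4, -5, -8) → sum -17
(-5, -8, -4) → sum -17
(-8, -4, 8) → sum -4
(-4, 8, -2) → sum 2
(8, -2, -7) → sum -1
(-2, -7, 11) → sum 2
(-7, 11, 0) → sum 4
(11, 0, 3) → sum 14
(0, 3, -7) → sum -4

-18, -20, -18, -17, -17, -4, 2, -1, 2, 4, 14, -4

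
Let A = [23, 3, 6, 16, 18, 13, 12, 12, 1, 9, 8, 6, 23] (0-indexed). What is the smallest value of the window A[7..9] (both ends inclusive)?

1

Elements at indices 7..9: 12, 1, 9
min(12, 1, 9) = 1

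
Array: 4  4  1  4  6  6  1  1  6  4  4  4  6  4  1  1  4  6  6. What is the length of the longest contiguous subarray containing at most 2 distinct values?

6

Extend right; when distinct count exceeds 2, shrink from the left:
[4] 1 distinct, len 1
[4, 4] 1 distinct, len 2
[4, 4, 1] 2 distinct, len 3
[4, 4, 1, 4] 2 distinct, len 4
[4, 6] 2 distinct, len 2
[4, 6, 6] 2 distinct, len 3
[6, 6, 1] 2 distinct, len 3
[6, 6, 1, 1] 2 distinct, len 4
[6, 6, 1, 1, 6] 2 distinct, len 5
[6, 4] 2 distinct, len 2
[6, 4, 4] 2 distinct, len 3
[6, 4, 4, 4] 2 distinct, len 4
[6, 4, 4, 4, 6] 2 distinct, len 5
[6, 4, 4, 4, 6, 4] 2 distinct, len 6
[4, 1] 2 distinct, len 2
[4, 1, 1] 2 distinct, len 3
[4, 1, 1, 4] 2 distinct, len 4
[4, 6] 2 distinct, len 2
[4, 6, 6] 2 distinct, len 3
Longest length with ≤2 distinct: 6.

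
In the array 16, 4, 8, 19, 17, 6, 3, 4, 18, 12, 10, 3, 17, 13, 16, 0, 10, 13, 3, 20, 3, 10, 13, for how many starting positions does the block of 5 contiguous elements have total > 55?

4

(16, 4, 8, 19, 17) → sum 64  > 55 ✓
(4, 8, 19, 17, 6) → sum 54
(8, 19, 17, 6, 3) → sum 53
(19, 17, 6, 3, 4) → sum 49
(17, 6, 3, 4, 18) → sum 48
(6, 3, 4, 18, 12) → sum 43
(3, 4, 18, 12, 10) → sum 47
(4, 18, 12, 10, 3) → sum 47
(18, 12, 10, 3, 17) → sum 60  > 55 ✓
(12, 10, 3, 17, 13) → sum 55
(10, 3, 17, 13, 16) → sum 59  > 55 ✓
(3, 17, 13, 16, 0) → sum 49
(17, 13, 16, 0, 10) → sum 56  > 55 ✓
(13, 16, 0, 10, 13) → sum 52
(16, 0, 10, 13, 3) → sum 42
(0, 10, 13, 3, 20) → sum 46
(10, 13, 3, 20, 3) → sum 49
(13, 3, 20, 3, 10) → sum 49
(3, 20, 3, 10, 13) → sum 49
4 windows satisfy the condition.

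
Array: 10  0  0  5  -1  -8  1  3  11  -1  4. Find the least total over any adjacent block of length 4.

10 0 0 5 → sum 15
0 0 5 -1 → sum 4
0 5 -1 -8 → sum -4
5 -1 -8 1 → sum -3
-1 -8 1 3 → sum -5
-8 1 3 11 → sum 7
1 3 11 -1 → sum 14
3 11 -1 4 → sum 17
Least of these is -5.

-5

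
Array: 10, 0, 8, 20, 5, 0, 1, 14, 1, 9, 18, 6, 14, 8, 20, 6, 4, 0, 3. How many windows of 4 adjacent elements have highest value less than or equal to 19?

8

[10, 0, 8, 20] → max 20
[0, 8, 20, 5] → max 20
[8, 20, 5, 0] → max 20
[20, 5, 0, 1] → max 20
[5, 0, 1, 14] → max 14  ≤ 19 ✓
[0, 1, 14, 1] → max 14  ≤ 19 ✓
[1, 14, 1, 9] → max 14  ≤ 19 ✓
[14, 1, 9, 18] → max 18  ≤ 19 ✓
[1, 9, 18, 6] → max 18  ≤ 19 ✓
[9, 18, 6, 14] → max 18  ≤ 19 ✓
[18, 6, 14, 8] → max 18  ≤ 19 ✓
[6, 14, 8, 20] → max 20
[14, 8, 20, 6] → max 20
[8, 20, 6, 4] → max 20
[20, 6, 4, 0] → max 20
[6, 4, 0, 3] → max 6  ≤ 19 ✓
8 windows satisfy the condition.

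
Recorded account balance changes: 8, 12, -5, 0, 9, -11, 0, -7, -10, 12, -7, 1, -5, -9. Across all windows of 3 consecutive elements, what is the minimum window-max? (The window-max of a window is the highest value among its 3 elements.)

0

Each size-3 window and its max:
[8, 12, -5] → max 12
[12, -5, 0] → max 12
[-5, 0, 9] → max 9
[0, 9, -11] → max 9
[9, -11, 0] → max 9
[-11, 0, -7] → max 0
[0, -7, -10] → max 0
[-7, -10, 12] → max 12
[-10, 12, -7] → max 12
[12, -7, 1] → max 12
[-7, 1, -5] → max 1
[1, -5, -9] → max 1
Minimum of these is 0.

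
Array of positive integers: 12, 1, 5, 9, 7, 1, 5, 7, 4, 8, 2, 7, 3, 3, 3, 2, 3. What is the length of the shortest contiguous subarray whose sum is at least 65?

12

add 12: running sum 12 < 65
add 1: running sum 13 < 65
add 5: running sum 18 < 65
add 9: running sum 27 < 65
add 7: running sum 34 < 65
add 1: running sum 35 < 65
add 5: running sum 40 < 65
add 7: running sum 47 < 65
add 4: running sum 51 < 65
add 8: running sum 59 < 65
add 2: running sum 61 < 65
end 11: [12, 1, 5, 9, 7, 1, 5, 7, 4, 8, 2, 7] sum 68, len 12
end 12: [12, 1, 5, 9, 7, 1, 5, 7, 4, 8, 2, 7, 3] sum 71, len 13
end 13: [12, 1, 5, 9, 7, 1, 5, 7, 4, 8, 2, 7, 3, 3] sum 74, len 14
end 14: [1, 5, 9, 7, 1, 5, 7, 4, 8, 2, 7, 3, 3, 3] sum 65, len 14
end 15: [5, 9, 7, 1, 5, 7, 4, 8, 2, 7, 3, 3, 3, 2] sum 66, len 14
end 16: [5, 9, 7, 1, 5, 7, 4, 8, 2, 7, 3, 3, 3, 2, 3] sum 69, len 15
Shortest qualifying length: 12.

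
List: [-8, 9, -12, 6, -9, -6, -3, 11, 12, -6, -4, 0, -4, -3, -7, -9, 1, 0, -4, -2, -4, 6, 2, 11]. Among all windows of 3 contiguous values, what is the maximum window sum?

20

(-8, 9, -12) → sum -11
(9, -12, 6) → sum 3
(-12, 6, -9) → sum -15
(6, -9, -6) → sum -9
(-9, -6, -3) → sum -18
(-6, -3, 11) → sum 2
(-3, 11, 12) → sum 20
(11, 12, -6) → sum 17
(12, -6, -4) → sum 2
(-6, -4, 0) → sum -10
(-4, 0, -4) → sum -8
(0, -4, -3) → sum -7
(-4, -3, -7) → sum -14
(-3, -7, -9) → sum -19
(-7, -9, 1) → sum -15
(-9, 1, 0) → sum -8
(1, 0, -4) → sum -3
(0, -4, -2) → sum -6
(-4, -2, -4) → sum -10
(-2, -4, 6) → sum 0
(-4, 6, 2) → sum 4
(6, 2, 11) → sum 19
Maximum of these is 20.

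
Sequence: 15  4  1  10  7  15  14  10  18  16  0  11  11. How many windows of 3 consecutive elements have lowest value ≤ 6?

[15, 4, 1] → min 1  ≤ 6 ✓
[4, 1, 10] → min 1  ≤ 6 ✓
[1, 10, 7] → min 1  ≤ 6 ✓
[10, 7, 15] → min 7
[7, 15, 14] → min 7
[15, 14, 10] → min 10
[14, 10, 18] → min 10
[10, 18, 16] → min 10
[18, 16, 0] → min 0  ≤ 6 ✓
[16, 0, 11] → min 0  ≤ 6 ✓
[0, 11, 11] → min 0  ≤ 6 ✓
6 windows satisfy the condition.

6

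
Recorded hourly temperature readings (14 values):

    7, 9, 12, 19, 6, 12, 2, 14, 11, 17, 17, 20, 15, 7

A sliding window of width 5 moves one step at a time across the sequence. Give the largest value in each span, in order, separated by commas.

Sliding a size-5 window across the 14 values:
7 9 12 19 6 → max 19
9 12 19 6 12 → max 19
12 19 6 12 2 → max 19
19 6 12 2 14 → max 19
6 12 2 14 11 → max 14
12 2 14 11 17 → max 17
2 14 11 17 17 → max 17
14 11 17 17 20 → max 20
11 17 17 20 15 → max 20
17 17 20 15 7 → max 20

19, 19, 19, 19, 14, 17, 17, 20, 20, 20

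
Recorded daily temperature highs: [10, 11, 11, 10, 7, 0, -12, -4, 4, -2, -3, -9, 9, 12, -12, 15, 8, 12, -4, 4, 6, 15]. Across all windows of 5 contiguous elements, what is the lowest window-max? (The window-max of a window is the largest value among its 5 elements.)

4

[10, 11, 11, 10, 7] → max 11
[11, 11, 10, 7, 0] → max 11
[11, 10, 7, 0, -12] → max 11
[10, 7, 0, -12, -4] → max 10
[7, 0, -12, -4, 4] → max 7
[0, -12, -4, 4, -2] → max 4
[-12, -4, 4, -2, -3] → max 4
[-4, 4, -2, -3, -9] → max 4
[4, -2, -3, -9, 9] → max 9
[-2, -3, -9, 9, 12] → max 12
[-3, -9, 9, 12, -12] → max 12
[-9, 9, 12, -12, 15] → max 15
[9, 12, -12, 15, 8] → max 15
[12, -12, 15, 8, 12] → max 15
[-12, 15, 8, 12, -4] → max 15
[15, 8, 12, -4, 4] → max 15
[8, 12, -4, 4, 6] → max 12
[12, -4, 4, 6, 15] → max 15
Lowest of these is 4.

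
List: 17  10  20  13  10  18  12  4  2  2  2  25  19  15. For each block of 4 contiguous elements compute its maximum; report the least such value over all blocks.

4

(17, 10, 20, 13) → max 20
(10, 20, 13, 10) → max 20
(20, 13, 10, 18) → max 20
(13, 10, 18, 12) → max 18
(10, 18, 12, 4) → max 18
(18, 12, 4, 2) → max 18
(12, 4, 2, 2) → max 12
(4, 2, 2, 2) → max 4
(2, 2, 2, 25) → max 25
(2, 2, 25, 19) → max 25
(2, 25, 19, 15) → max 25
Least of these is 4.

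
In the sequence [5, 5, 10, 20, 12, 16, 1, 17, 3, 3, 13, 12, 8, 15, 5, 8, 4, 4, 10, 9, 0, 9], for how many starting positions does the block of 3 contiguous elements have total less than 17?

[5, 5, 10] → sum 20
[5, 10, 20] → sum 35
[10, 20, 12] → sum 42
[20, 12, 16] → sum 48
[12, 16, 1] → sum 29
[16, 1, 17] → sum 34
[1, 17, 3] → sum 21
[17, 3, 3] → sum 23
[3, 3, 13] → sum 19
[3, 13, 12] → sum 28
[13, 12, 8] → sum 33
[12, 8, 15] → sum 35
[8, 15, 5] → sum 28
[15, 5, 8] → sum 28
[5, 8, 4] → sum 17
[8, 4, 4] → sum 16  < 17 ✓
[4, 4, 10] → sum 18
[4, 10, 9] → sum 23
[10, 9, 0] → sum 19
[9, 0, 9] → sum 18
1 window satisfy the condition.

1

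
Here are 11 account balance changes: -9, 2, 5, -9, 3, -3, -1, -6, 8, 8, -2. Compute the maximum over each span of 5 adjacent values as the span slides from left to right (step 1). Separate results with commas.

5, 5, 5, 3, 8, 8, 8

(-9, 2, 5, -9, 3) → max 5
(2, 5, -9, 3, -3) → max 5
(5, -9, 3, -3, -1) → max 5
(-9, 3, -3, -1, -6) → max 3
(3, -3, -1, -6, 8) → max 8
(-3, -1, -6, 8, 8) → max 8
(-1, -6, 8, 8, -2) → max 8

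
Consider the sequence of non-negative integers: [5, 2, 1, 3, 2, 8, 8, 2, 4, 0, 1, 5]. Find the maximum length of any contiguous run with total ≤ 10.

4

Extend to the right; shrink from the left whenever the sum exceeds 10:
add 5: [5] sum 5, len 1
add 2: [5, 2] sum 7, len 2
add 1: [5, 2, 1] sum 8, len 3
add 3: [2, 1, 3] sum 6, len 3
add 2: [2, 1, 3, 2] sum 8, len 4
add 8: [2, 8] sum 10, len 2
add 8: [8] sum 8, len 1
add 2: [8, 2] sum 10, len 2
add 4: [2, 4] sum 6, len 2
add 0: [2, 4, 0] sum 6, len 3
add 1: [2, 4, 0, 1] sum 7, len 4
add 5: [4, 0, 1, 5] sum 10, len 4
Longest length seen: 4.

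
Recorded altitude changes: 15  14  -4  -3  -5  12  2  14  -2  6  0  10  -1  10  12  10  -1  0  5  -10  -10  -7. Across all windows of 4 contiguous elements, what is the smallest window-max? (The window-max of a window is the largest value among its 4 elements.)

5

15 14 -4 -3 → max 15
14 -4 -3 -5 → max 14
-4 -3 -5 12 → max 12
-3 -5 12 2 → max 12
-5 12 2 14 → max 14
12 2 14 -2 → max 14
2 14 -2 6 → max 14
14 -2 6 0 → max 14
-2 6 0 10 → max 10
6 0 10 -1 → max 10
0 10 -1 10 → max 10
10 -1 10 12 → max 12
-1 10 12 10 → max 12
10 12 10 -1 → max 12
12 10 -1 0 → max 12
10 -1 0 5 → max 10
-1 0 5 -10 → max 5
0 5 -10 -10 → max 5
5 -10 -10 -7 → max 5
Smallest of these is 5.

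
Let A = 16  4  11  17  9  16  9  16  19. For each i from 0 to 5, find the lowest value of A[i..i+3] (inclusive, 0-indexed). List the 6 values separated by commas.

4, 4, 9, 9, 9, 9

16 4 11 17 → min 4
4 11 17 9 → min 4
11 17 9 16 → min 9
17 9 16 9 → min 9
9 16 9 16 → min 9
16 9 16 19 → min 9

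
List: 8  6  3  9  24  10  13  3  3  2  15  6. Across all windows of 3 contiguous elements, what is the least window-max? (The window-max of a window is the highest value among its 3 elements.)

8 6 3 → max 8
6 3 9 → max 9
3 9 24 → max 24
9 24 10 → max 24
24 10 13 → max 24
10 13 3 → max 13
13 3 3 → max 13
3 3 2 → max 3
3 2 15 → max 15
2 15 6 → max 15
Least of these is 3.

3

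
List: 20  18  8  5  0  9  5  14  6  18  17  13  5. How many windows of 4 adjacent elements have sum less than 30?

3

20 18 8 5 → sum 51
18 8 5 0 → sum 31
8 5 0 9 → sum 22  < 30 ✓
5 0 9 5 → sum 19  < 30 ✓
0 9 5 14 → sum 28  < 30 ✓
9 5 14 6 → sum 34
5 14 6 18 → sum 43
14 6 18 17 → sum 55
6 18 17 13 → sum 54
18 17 13 5 → sum 53
3 windows satisfy the condition.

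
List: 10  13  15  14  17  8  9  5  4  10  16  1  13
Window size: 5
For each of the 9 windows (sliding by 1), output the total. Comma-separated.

10 13 15 14 17 → sum 69
13 15 14 17 8 → sum 67
15 14 17 8 9 → sum 63
14 17 8 9 5 → sum 53
17 8 9 5 4 → sum 43
8 9 5 4 10 → sum 36
9 5 4 10 16 → sum 44
5 4 10 16 1 → sum 36
4 10 16 1 13 → sum 44

69, 67, 63, 53, 43, 36, 44, 36, 44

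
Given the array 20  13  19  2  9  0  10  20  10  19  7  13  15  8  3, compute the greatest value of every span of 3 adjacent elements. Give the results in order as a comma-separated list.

20, 19, 19, 9, 10, 20, 20, 20, 19, 19, 15, 15, 15

(20, 13, 19) → max 20
(13, 19, 2) → max 19
(19, 2, 9) → max 19
(2, 9, 0) → max 9
(9, 0, 10) → max 10
(0, 10, 20) → max 20
(10, 20, 10) → max 20
(20, 10, 19) → max 20
(10, 19, 7) → max 19
(19, 7, 13) → max 19
(7, 13, 15) → max 15
(13, 15, 8) → max 15
(15, 8, 3) → max 15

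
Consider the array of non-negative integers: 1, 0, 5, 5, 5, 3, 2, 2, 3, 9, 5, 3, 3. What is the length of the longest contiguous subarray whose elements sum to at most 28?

9

[1] sum 1 len 1
[1, 0] sum 1 len 2
[1, 0, 5] sum 6 len 3
[1, 0, 5, 5] sum 11 len 4
[1, 0, 5, 5, 5] sum 16 len 5
[1, 0, 5, 5, 5, 3] sum 19 len 6
[1, 0, 5, 5, 5, 3, 2] sum 21 len 7
[1, 0, 5, 5, 5, 3, 2, 2] sum 23 len 8
[1, 0, 5, 5, 5, 3, 2, 2, 3] sum 26 len 9
[5, 3, 2, 2, 3, 9] sum 24 len 6
[3, 2, 2, 3, 9, 5] sum 24 len 6
[3, 2, 2, 3, 9, 5, 3] sum 27 len 7
[2, 2, 3, 9, 5, 3, 3] sum 27 len 7
Longest length seen: 9.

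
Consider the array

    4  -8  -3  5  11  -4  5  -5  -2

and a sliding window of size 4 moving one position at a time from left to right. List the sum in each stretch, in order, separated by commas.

Sliding a size-4 window across the 9 values:
[4, -8, -3, 5] → sum -2
[-8, -3, 5, 11] → sum 5
[-3, 5, 11, -4] → sum 9
[5, 11, -4, 5] → sum 17
[11, -4, 5, -5] → sum 7
[-4, 5, -5, -2] → sum -6

-2, 5, 9, 17, 7, -6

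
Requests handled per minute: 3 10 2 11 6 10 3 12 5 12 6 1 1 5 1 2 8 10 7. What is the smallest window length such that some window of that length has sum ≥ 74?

10

Extend right; whenever the sum reaches 74, record the length and shrink from the left:
add 3: running sum 3 < 74
add 10: running sum 13 < 74
add 2: running sum 15 < 74
add 11: running sum 26 < 74
add 6: running sum 32 < 74
add 10: running sum 42 < 74
add 3: running sum 45 < 74
add 12: running sum 57 < 74
add 5: running sum 62 < 74
end 9: [3, 10, 2, 11, 6, 10, 3, 12, 5, 12] sum 74, len 10
end 10: [10, 2, 11, 6, 10, 3, 12, 5, 12, 6] sum 77, len 10
end 11: [10, 2, 11, 6, 10, 3, 12, 5, 12, 6, 1] sum 78, len 11
end 12: [10, 2, 11, 6, 10, 3, 12, 5, 12, 6, 1, 1] sum 79, len 12
end 13: [2, 11, 6, 10, 3, 12, 5, 12, 6, 1, 1, 5] sum 74, len 12
end 14: [2, 11, 6, 10, 3, 12, 5, 12, 6, 1, 1, 5, 1] sum 75, len 13
end 15: [11, 6, 10, 3, 12, 5, 12, 6, 1, 1, 5, 1, 2] sum 75, len 13
end 16: [11, 6, 10, 3, 12, 5, 12, 6, 1, 1, 5, 1, 2, 8] sum 83, len 14
end 17: [10, 3, 12, 5, 12, 6, 1, 1, 5, 1, 2, 8, 10] sum 76, len 13
end 18: [10, 3, 12, 5, 12, 6, 1, 1, 5, 1, 2, 8, 10, 7] sum 83, len 14
Shortest qualifying length: 10.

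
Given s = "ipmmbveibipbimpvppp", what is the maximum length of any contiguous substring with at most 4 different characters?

[i] 1 distinct, len 1
[i, p] 2 distinct, len 2
[i, p, m] 3 distinct, len 3
[i, p, m, m] 3 distinct, len 4
[i, p, m, m, b] 4 distinct, len 5
[p, m, m, b, v] 4 distinct, len 5
[m, m, b, v, e] 4 distinct, len 5
[b, v, e, i] 4 distinct, len 4
[b, v, e, i, b] 4 distinct, len 5
[b, v, e, i, b, i] 4 distinct, len 6
[e, i, b, i, p] 4 distinct, len 5
[e, i, b, i, p, b] 4 distinct, len 6
[e, i, b, i, p, b, i] 4 distinct, len 7
[i, b, i, p, b, i, m] 4 distinct, len 7
[i, b, i, p, b, i, m, p] 4 distinct, len 8
[i, m, p, v] 4 distinct, len 4
[i, m, p, v, p] 4 distinct, len 5
[i, m, p, v, p, p] 4 distinct, len 6
[i, m, p, v, p, p, p] 4 distinct, len 7
Longest length with ≤4 distinct: 8.

8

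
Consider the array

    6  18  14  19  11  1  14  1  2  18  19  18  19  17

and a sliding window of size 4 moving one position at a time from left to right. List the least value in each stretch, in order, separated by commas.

[6, 18, 14, 19] → min 6
[18, 14, 19, 11] → min 11
[14, 19, 11, 1] → min 1
[19, 11, 1, 14] → min 1
[11, 1, 14, 1] → min 1
[1, 14, 1, 2] → min 1
[14, 1, 2, 18] → min 1
[1, 2, 18, 19] → min 1
[2, 18, 19, 18] → min 2
[18, 19, 18, 19] → min 18
[19, 18, 19, 17] → min 17

6, 11, 1, 1, 1, 1, 1, 1, 2, 18, 17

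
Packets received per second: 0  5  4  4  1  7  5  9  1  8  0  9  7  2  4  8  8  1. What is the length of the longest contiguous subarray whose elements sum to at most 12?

Extend to the right; shrink from the left whenever the sum exceeds 12:
→ 0: sum 0, len 1
→ 5: sum 5, len 2
→ 4: sum 9, len 3
→ 4 (dropped 0, 5): sum 8, len 2
→ 1: sum 9, len 3
→ 7 (dropped 4): sum 12, len 3
→ 5 (dropped 4, 1): sum 12, len 2
→ 9 (dropped 7, 5): sum 9, len 1
→ 1: sum 10, len 2
→ 8 (dropped 9): sum 9, len 2
→ 0: sum 9, len 3
→ 9 (dropped 1, 8): sum 9, len 2
→ 7 (dropped 0, 9): sum 7, len 1
→ 2: sum 9, len 2
→ 4 (dropped 7): sum 6, len 2
→ 8 (dropped 2): sum 12, len 2
→ 8 (dropped 4, 8): sum 8, len 1
→ 1: sum 9, len 2
Longest length seen: 3.

3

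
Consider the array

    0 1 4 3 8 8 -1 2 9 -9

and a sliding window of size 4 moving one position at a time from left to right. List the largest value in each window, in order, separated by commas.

Sliding a size-4 window across the 10 values:
[0, 1, 4, 3] → max 4
[1, 4, 3, 8] → max 8
[4, 3, 8, 8] → max 8
[3, 8, 8, -1] → max 8
[8, 8, -1, 2] → max 8
[8, -1, 2, 9] → max 9
[-1, 2, 9, -9] → max 9

4, 8, 8, 8, 8, 9, 9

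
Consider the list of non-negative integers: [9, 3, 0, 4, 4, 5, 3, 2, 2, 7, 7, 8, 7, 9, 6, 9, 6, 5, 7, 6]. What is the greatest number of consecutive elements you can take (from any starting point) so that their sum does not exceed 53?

[9] sum 9 len 1
[9, 3] sum 12 len 2
[9, 3, 0] sum 12 len 3
[9, 3, 0, 4] sum 16 len 4
[9, 3, 0, 4, 4] sum 20 len 5
[9, 3, 0, 4, 4, 5] sum 25 len 6
[9, 3, 0, 4, 4, 5, 3] sum 28 len 7
[9, 3, 0, 4, 4, 5, 3, 2] sum 30 len 8
[9, 3, 0, 4, 4, 5, 3, 2, 2] sum 32 len 9
[9, 3, 0, 4, 4, 5, 3, 2, 2, 7] sum 39 len 10
[9, 3, 0, 4, 4, 5, 3, 2, 2, 7, 7] sum 46 len 11
[3, 0, 4, 4, 5, 3, 2, 2, 7, 7, 8] sum 45 len 11
[3, 0, 4, 4, 5, 3, 2, 2, 7, 7, 8, 7] sum 52 len 12
[5, 3, 2, 2, 7, 7, 8, 7, 9] sum 50 len 9
[3, 2, 2, 7, 7, 8, 7, 9, 6] sum 51 len 9
[7, 7, 8, 7, 9, 6, 9] sum 53 len 7
[7, 8, 7, 9, 6, 9, 6] sum 52 len 7
[8, 7, 9, 6, 9, 6, 5] sum 50 len 7
[7, 9, 6, 9, 6, 5, 7] sum 49 len 7
[9, 6, 9, 6, 5, 7, 6] sum 48 len 7
Longest length seen: 12.

12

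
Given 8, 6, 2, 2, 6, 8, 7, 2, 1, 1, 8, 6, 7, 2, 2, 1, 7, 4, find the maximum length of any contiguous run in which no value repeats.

[8] len 1
[8, 6] len 2
[8, 6, 2] len 3
[2] len 1
[2, 6] len 2
[2, 6, 8] len 3
[2, 6, 8, 7] len 4
[6, 8, 7, 2] len 4
[6, 8, 7, 2, 1] len 5
[1] len 1
[1, 8] len 2
[1, 8, 6] len 3
[1, 8, 6, 7] len 4
[1, 8, 6, 7, 2] len 5
[2] len 1
[2, 1] len 2
[2, 1, 7] len 3
[2, 1, 7, 4] len 4
Longest all-distinct length: 5.

5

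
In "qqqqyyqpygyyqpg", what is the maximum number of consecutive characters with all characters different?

[q] len 1
[q] len 1
[q] len 1
[q] len 1
[q, y] len 2
[y] len 1
[y, q] len 2
[y, q, p] len 3
[q, p, y] len 3
[q, p, y, g] len 4
[g, y] len 2
[y] len 1
[y, q] len 2
[y, q, p] len 3
[y, q, p, g] len 4
Longest all-distinct length: 4.

4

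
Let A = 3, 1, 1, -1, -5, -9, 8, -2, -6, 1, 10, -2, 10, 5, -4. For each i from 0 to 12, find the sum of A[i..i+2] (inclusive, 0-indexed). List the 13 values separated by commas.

5, 1, -5, -15, -6, -3, 0, -7, 5, 9, 18, 13, 11

(3, 1, 1) → sum 5
(1, 1, -1) → sum 1
(1, -1, -5) → sum -5
(-1, -5, -9) → sum -15
(-5, -9, 8) → sum -6
(-9, 8, -2) → sum -3
(8, -2, -6) → sum 0
(-2, -6, 1) → sum -7
(-6, 1, 10) → sum 5
(1, 10, -2) → sum 9
(10, -2, 10) → sum 18
(-2, 10, 5) → sum 13
(10, 5, -4) → sum 11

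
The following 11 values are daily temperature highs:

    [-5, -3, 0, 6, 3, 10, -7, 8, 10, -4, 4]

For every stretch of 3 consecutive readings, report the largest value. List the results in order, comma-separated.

Sliding a size-3 window across the 11 values:
(-5, -3, 0) → max 0
(-3, 0, 6) → max 6
(0, 6, 3) → max 6
(6, 3, 10) → max 10
(3, 10, -7) → max 10
(10, -7, 8) → max 10
(-7, 8, 10) → max 10
(8, 10, -4) → max 10
(10, -4, 4) → max 10

0, 6, 6, 10, 10, 10, 10, 10, 10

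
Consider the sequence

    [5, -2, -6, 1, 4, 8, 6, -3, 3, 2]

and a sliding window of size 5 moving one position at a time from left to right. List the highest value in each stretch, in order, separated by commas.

Sliding a size-5 window across the 10 values:
[5, -2, -6, 1, 4] → max 5
[-2, -6, 1, 4, 8] → max 8
[-6, 1, 4, 8, 6] → max 8
[1, 4, 8, 6, -3] → max 8
[4, 8, 6, -3, 3] → max 8
[8, 6, -3, 3, 2] → max 8

5, 8, 8, 8, 8, 8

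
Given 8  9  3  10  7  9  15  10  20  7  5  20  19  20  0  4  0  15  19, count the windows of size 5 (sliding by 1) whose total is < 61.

8

[8, 9, 3, 10, 7] → sum 37  < 61 ✓
[9, 3, 10, 7, 9] → sum 38  < 61 ✓
[3, 10, 7, 9, 15] → sum 44  < 61 ✓
[10, 7, 9, 15, 10] → sum 51  < 61 ✓
[7, 9, 15, 10, 20] → sum 61
[9, 15, 10, 20, 7] → sum 61
[15, 10, 20, 7, 5] → sum 57  < 61 ✓
[10, 20, 7, 5, 20] → sum 62
[20, 7, 5, 20, 19] → sum 71
[7, 5, 20, 19, 20] → sum 71
[5, 20, 19, 20, 0] → sum 64
[20, 19, 20, 0, 4] → sum 63
[19, 20, 0, 4, 0] → sum 43  < 61 ✓
[20, 0, 4, 0, 15] → sum 39  < 61 ✓
[0, 4, 0, 15, 19] → sum 38  < 61 ✓
8 windows satisfy the condition.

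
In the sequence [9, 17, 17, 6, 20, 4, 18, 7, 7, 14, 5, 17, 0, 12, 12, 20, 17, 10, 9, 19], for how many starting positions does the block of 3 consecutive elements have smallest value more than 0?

[9, 17, 17] → min 9  > 0 ✓
[17, 17, 6] → min 6  > 0 ✓
[17, 6, 20] → min 6  > 0 ✓
[6, 20, 4] → min 4  > 0 ✓
[20, 4, 18] → min 4  > 0 ✓
[4, 18, 7] → min 4  > 0 ✓
[18, 7, 7] → min 7  > 0 ✓
[7, 7, 14] → min 7  > 0 ✓
[7, 14, 5] → min 5  > 0 ✓
[14, 5, 17] → min 5  > 0 ✓
[5, 17, 0] → min 0
[17, 0, 12] → min 0
[0, 12, 12] → min 0
[12, 12, 20] → min 12  > 0 ✓
[12, 20, 17] → min 12  > 0 ✓
[20, 17, 10] → min 10  > 0 ✓
[17, 10, 9] → min 9  > 0 ✓
[10, 9, 19] → min 9  > 0 ✓
15 windows satisfy the condition.

15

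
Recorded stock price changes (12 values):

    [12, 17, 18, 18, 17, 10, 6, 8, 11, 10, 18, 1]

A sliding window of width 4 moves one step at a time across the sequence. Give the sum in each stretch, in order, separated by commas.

(12, 17, 18, 18) → sum 65
(17, 18, 18, 17) → sum 70
(18, 18, 17, 10) → sum 63
(18, 17, 10, 6) → sum 51
(17, 10, 6, 8) → sum 41
(10, 6, 8, 11) → sum 35
(6, 8, 11, 10) → sum 35
(8, 11, 10, 18) → sum 47
(11, 10, 18, 1) → sum 40

65, 70, 63, 51, 41, 35, 35, 47, 40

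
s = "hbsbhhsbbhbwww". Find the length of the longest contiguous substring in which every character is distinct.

[h] len 1
[h, b] len 2
[h, b, s] len 3
[s, b] len 2
[s, b, h] len 3
[h] len 1
[h, s] len 2
[h, s, b] len 3
[b] len 1
[b, h] len 2
[h, b] len 2
[h, b, w] len 3
[w] len 1
[w] len 1
Longest all-distinct length: 3.

3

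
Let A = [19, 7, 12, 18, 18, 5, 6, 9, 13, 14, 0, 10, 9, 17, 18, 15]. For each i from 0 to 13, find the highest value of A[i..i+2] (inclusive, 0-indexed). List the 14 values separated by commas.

19, 18, 18, 18, 18, 9, 13, 14, 14, 14, 10, 17, 18, 18

19 7 12 → max 19
7 12 18 → max 18
12 18 18 → max 18
18 18 5 → max 18
18 5 6 → max 18
5 6 9 → max 9
6 9 13 → max 13
9 13 14 → max 14
13 14 0 → max 14
14 0 10 → max 14
0 10 9 → max 10
10 9 17 → max 17
9 17 18 → max 18
17 18 15 → max 18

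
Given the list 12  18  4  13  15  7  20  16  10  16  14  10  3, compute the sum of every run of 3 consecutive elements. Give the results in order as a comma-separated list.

34, 35, 32, 35, 42, 43, 46, 42, 40, 40, 27

Sliding a size-3 window across the 13 values:
(12, 18, 4) → sum 34
(18, 4, 13) → sum 35
(4, 13, 15) → sum 32
(13, 15, 7) → sum 35
(15, 7, 20) → sum 42
(7, 20, 16) → sum 43
(20, 16, 10) → sum 46
(16, 10, 16) → sum 42
(10, 16, 14) → sum 40
(16, 14, 10) → sum 40
(14, 10, 3) → sum 27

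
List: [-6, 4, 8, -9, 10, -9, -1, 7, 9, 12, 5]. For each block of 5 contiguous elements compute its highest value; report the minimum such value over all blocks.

10

-6 4 8 -9 10 → max 10
4 8 -9 10 -9 → max 10
8 -9 10 -9 -1 → max 10
-9 10 -9 -1 7 → max 10
10 -9 -1 7 9 → max 10
-9 -1 7 9 12 → max 12
-1 7 9 12 5 → max 12
Minimum of these is 10.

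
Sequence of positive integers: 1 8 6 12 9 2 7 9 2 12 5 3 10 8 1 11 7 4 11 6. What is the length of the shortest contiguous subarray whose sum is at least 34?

add 1: running sum 1 < 34
add 8: running sum 9 < 34
add 6: running sum 15 < 34
add 12: running sum 27 < 34
add 9: shortest ending here [8, 6, 12, 9] sum 35, len 4
add 2: shortest ending here [8, 6, 12, 9, 2] sum 37, len 5
add 7: shortest ending here [6, 12, 9, 2, 7] sum 36, len 5
add 9: shortest ending here [12, 9, 2, 7, 9] sum 39, len 5
add 2: shortest ending here [12, 9, 2, 7, 9, 2] sum 41, len 6
add 12: shortest ending here [9, 2, 7, 9, 2, 12] sum 41, len 6
add 5: shortest ending here [7, 9, 2, 12, 5] sum 35, len 5
add 3: shortest ending here [7, 9, 2, 12, 5, 3] sum 38, len 6
add 10: shortest ending here [9, 2, 12, 5, 3, 10] sum 41, len 6
add 8: shortest ending here [12, 5, 3, 10, 8] sum 38, len 5
add 1: shortest ending here [12, 5, 3, 10, 8, 1] sum 39, len 6
add 11: shortest ending here [5, 3, 10, 8, 1, 11] sum 38, len 6
add 7: shortest ending here [10, 8, 1, 11, 7] sum 37, len 5
add 4: shortest ending here [10, 8, 1, 11, 7, 4] sum 41, len 6
add 11: shortest ending here [1, 11, 7, 4, 11] sum 34, len 5
add 6: shortest ending here [11, 7, 4, 11, 6] sum 39, len 5
Shortest qualifying length: 4.

4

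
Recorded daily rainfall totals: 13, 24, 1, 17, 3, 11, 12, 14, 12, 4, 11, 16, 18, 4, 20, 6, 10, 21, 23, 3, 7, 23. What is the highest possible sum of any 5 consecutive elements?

(13, 24, 1, 17, 3) → sum 58
(24, 1, 17, 3, 11) → sum 56
(1, 17, 3, 11, 12) → sum 44
(17, 3, 11, 12, 14) → sum 57
(3, 11, 12, 14, 12) → sum 52
(11, 12, 14, 12, 4) → sum 53
(12, 14, 12, 4, 11) → sum 53
(14, 12, 4, 11, 16) → sum 57
(12, 4, 11, 16, 18) → sum 61
(4, 11, 16, 18, 4) → sum 53
(11, 16, 18, 4, 20) → sum 69
(16, 18, 4, 20, 6) → sum 64
(18, 4, 20, 6, 10) → sum 58
(4, 20, 6, 10, 21) → sum 61
(20, 6, 10, 21, 23) → sum 80
(6, 10, 21, 23, 3) → sum 63
(10, 21, 23, 3, 7) → sum 64
(21, 23, 3, 7, 23) → sum 77
Highest of these is 80.

80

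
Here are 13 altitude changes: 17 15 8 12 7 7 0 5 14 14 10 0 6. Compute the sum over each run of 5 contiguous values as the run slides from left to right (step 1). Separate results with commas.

59, 49, 34, 31, 33, 40, 43, 43, 44

17 15 8 12 7 → sum 59
15 8 12 7 7 → sum 49
8 12 7 7 0 → sum 34
12 7 7 0 5 → sum 31
7 7 0 5 14 → sum 33
7 0 5 14 14 → sum 40
0 5 14 14 10 → sum 43
5 14 14 10 0 → sum 43
14 14 10 0 6 → sum 44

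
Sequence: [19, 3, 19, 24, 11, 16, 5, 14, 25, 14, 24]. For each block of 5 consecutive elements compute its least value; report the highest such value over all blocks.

[19, 3, 19, 24, 11] → min 3
[3, 19, 24, 11, 16] → min 3
[19, 24, 11, 16, 5] → min 5
[24, 11, 16, 5, 14] → min 5
[11, 16, 5, 14, 25] → min 5
[16, 5, 14, 25, 14] → min 5
[5, 14, 25, 14, 24] → min 5
Highest of these is 5.

5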